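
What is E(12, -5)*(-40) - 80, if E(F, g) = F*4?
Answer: -2000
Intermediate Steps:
E(F, g) = 4*F
E(12, -5)*(-40) - 80 = (4*12)*(-40) - 80 = 48*(-40) - 80 = -1920 - 80 = -2000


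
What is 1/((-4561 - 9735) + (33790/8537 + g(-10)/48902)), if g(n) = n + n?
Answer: -208738187/2983295007432 ≈ -6.9969e-5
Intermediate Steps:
g(n) = 2*n
1/((-4561 - 9735) + (33790/8537 + g(-10)/48902)) = 1/((-4561 - 9735) + (33790/8537 + (2*(-10))/48902)) = 1/(-14296 + (33790*(1/8537) - 20*1/48902)) = 1/(-14296 + (33790/8537 - 10/24451)) = 1/(-14296 + 826113920/208738187) = 1/(-2983295007432/208738187) = -208738187/2983295007432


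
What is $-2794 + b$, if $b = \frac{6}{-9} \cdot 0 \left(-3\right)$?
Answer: $-2794$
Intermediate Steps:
$b = 0$ ($b = 6 \left(- \frac{1}{9}\right) 0 \left(-3\right) = \left(- \frac{2}{3}\right) 0 \left(-3\right) = 0 \left(-3\right) = 0$)
$-2794 + b = -2794 + 0 = -2794$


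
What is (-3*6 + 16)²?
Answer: 4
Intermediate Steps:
(-3*6 + 16)² = (-18 + 16)² = (-2)² = 4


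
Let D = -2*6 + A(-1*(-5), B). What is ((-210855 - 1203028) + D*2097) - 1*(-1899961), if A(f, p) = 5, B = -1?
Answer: 471399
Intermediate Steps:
D = -7 (D = -2*6 + 5 = -12 + 5 = -7)
((-210855 - 1203028) + D*2097) - 1*(-1899961) = ((-210855 - 1203028) - 7*2097) - 1*(-1899961) = (-1413883 - 14679) + 1899961 = -1428562 + 1899961 = 471399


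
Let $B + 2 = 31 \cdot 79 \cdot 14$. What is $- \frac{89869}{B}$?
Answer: $- \frac{89869}{34284} \approx -2.6213$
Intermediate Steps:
$B = 34284$ ($B = -2 + 31 \cdot 79 \cdot 14 = -2 + 31 \cdot 1106 = -2 + 34286 = 34284$)
$- \frac{89869}{B} = - \frac{89869}{34284}$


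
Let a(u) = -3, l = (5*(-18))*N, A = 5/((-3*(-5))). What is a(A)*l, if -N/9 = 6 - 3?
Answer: -7290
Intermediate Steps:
N = -27 (N = -9*(6 - 3) = -9*3 = -27)
A = 1/3 (A = 5/15 = 5*(1/15) = 1/3 ≈ 0.33333)
l = 2430 (l = (5*(-18))*(-27) = -90*(-27) = 2430)
a(A)*l = -3*2430 = -7290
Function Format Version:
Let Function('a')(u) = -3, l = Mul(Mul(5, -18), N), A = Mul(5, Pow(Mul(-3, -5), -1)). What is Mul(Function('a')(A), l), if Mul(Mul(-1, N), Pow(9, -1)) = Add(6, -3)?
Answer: -7290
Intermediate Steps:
N = -27 (N = Mul(-9, Add(6, -3)) = Mul(-9, 3) = -27)
A = Rational(1, 3) (A = Mul(5, Pow(15, -1)) = Mul(5, Rational(1, 15)) = Rational(1, 3) ≈ 0.33333)
l = 2430 (l = Mul(Mul(5, -18), -27) = Mul(-90, -27) = 2430)
Mul(Function('a')(A), l) = Mul(-3, 2430) = -7290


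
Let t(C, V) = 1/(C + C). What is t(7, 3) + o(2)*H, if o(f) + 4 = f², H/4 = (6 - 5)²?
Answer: 1/14 ≈ 0.071429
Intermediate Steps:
t(C, V) = 1/(2*C)
H = 4 (H = 4*(6 - 5)² = 4*1² = 4*1 = 4)
o(f) = -4 + f²
t(7, 3) + o(2)*H = (½)/7 + (-4 + 2²)*4 = (½)*(⅐) + (-4 + 4)*4 = 1/14 + 0*4 = 1/14 + 0 = 1/14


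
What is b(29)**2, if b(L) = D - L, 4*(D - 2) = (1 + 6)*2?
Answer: 2209/4 ≈ 552.25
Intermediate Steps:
D = 11/2 (D = 2 + ((1 + 6)*2)/4 = 2 + (7*2)/4 = 2 + (1/4)*14 = 2 + 7/2 = 11/2 ≈ 5.5000)
b(L) = 11/2 - L
b(29)**2 = (11/2 - 1*29)**2 = (11/2 - 29)**2 = (-47/2)**2 = 2209/4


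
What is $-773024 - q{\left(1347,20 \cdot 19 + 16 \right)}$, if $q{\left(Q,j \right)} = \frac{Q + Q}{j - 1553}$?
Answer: $- \frac{894386074}{1157} \approx -7.7302 \cdot 10^{5}$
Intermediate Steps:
$q{\left(Q,j \right)} = \frac{2 Q}{-1553 + j}$
$-773024 - q{\left(1347,20 \cdot 19 + 16 \right)} = -773024 - 2 \cdot 1347 \frac{1}{-1553 + \left(20 \cdot 19 + 16\right)} = -773024 - 2 \cdot 1347 \frac{1}{-1553 + \left(380 + 16\right)} = -773024 - 2 \cdot 1347 \frac{1}{-1553 + 396} = -773024 - 2 \cdot 1347 \frac{1}{-1157} = -773024 - 2 \cdot 1347 \left(- \frac{1}{1157}\right) = -773024 - - \frac{2694}{1157} = -773024 + \frac{2694}{1157} = - \frac{894386074}{1157}$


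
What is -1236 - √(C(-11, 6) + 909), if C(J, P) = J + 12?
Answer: -1236 - √910 ≈ -1266.2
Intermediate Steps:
C(J, P) = 12 + J
-1236 - √(C(-11, 6) + 909) = -1236 - √((12 - 11) + 909) = -1236 - √(1 + 909) = -1236 - √910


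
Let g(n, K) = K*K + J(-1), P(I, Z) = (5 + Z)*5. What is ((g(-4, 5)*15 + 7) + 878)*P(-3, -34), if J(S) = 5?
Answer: -193575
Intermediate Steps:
P(I, Z) = 25 + 5*Z
g(n, K) = 5 + K**2 (g(n, K) = K*K + 5 = K**2 + 5 = 5 + K**2)
((g(-4, 5)*15 + 7) + 878)*P(-3, -34) = (((5 + 5**2)*15 + 7) + 878)*(25 + 5*(-34)) = (((5 + 25)*15 + 7) + 878)*(25 - 170) = ((30*15 + 7) + 878)*(-145) = ((450 + 7) + 878)*(-145) = (457 + 878)*(-145) = 1335*(-145) = -193575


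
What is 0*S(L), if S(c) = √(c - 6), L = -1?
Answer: 0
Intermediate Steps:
S(c) = √(-6 + c)
0*S(L) = 0*√(-6 - 1) = 0*√(-7) = 0*(I*√7) = 0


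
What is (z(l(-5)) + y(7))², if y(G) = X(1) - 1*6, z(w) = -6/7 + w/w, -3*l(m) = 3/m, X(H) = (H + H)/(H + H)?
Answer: 1156/49 ≈ 23.592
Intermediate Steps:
X(H) = 1 (X(H) = (2*H)/((2*H)) = (2*H)*(1/(2*H)) = 1)
l(m) = -1/m
z(w) = ⅐ (z(w) = -6*⅐ + 1 = -6/7 + 1 = ⅐)
y(G) = -5 (y(G) = 1 - 1*6 = 1 - 6 = -5)
(z(l(-5)) + y(7))² = (⅐ - 5)² = (-34/7)² = 1156/49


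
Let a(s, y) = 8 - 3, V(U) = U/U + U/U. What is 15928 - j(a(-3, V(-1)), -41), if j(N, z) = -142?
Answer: 16070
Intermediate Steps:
V(U) = 2 (V(U) = 1 + 1 = 2)
a(s, y) = 5
15928 - j(a(-3, V(-1)), -41) = 15928 - 1*(-142) = 15928 + 142 = 16070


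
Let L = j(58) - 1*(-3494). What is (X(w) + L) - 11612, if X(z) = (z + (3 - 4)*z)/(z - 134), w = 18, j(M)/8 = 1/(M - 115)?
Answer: -462734/57 ≈ -8118.1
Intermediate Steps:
j(M) = 8/(-115 + M) (j(M) = 8/(M - 115) = 8/(-115 + M))
X(z) = 0 (X(z) = (z - z)/(-134 + z) = 0/(-134 + z) = 0)
L = 199150/57 (L = 8/(-115 + 58) - 1*(-3494) = 8/(-57) + 3494 = 8*(-1/57) + 3494 = -8/57 + 3494 = 199150/57 ≈ 3493.9)
(X(w) + L) - 11612 = (0 + 199150/57) - 11612 = 199150/57 - 11612 = -462734/57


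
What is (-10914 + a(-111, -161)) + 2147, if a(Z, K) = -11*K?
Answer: -6996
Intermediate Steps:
(-10914 + a(-111, -161)) + 2147 = (-10914 - 11*(-161)) + 2147 = (-10914 + 1771) + 2147 = -9143 + 2147 = -6996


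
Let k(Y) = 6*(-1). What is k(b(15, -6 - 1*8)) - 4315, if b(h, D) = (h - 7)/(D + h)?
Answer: -4321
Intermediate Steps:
b(h, D) = (-7 + h)/(D + h)
k(Y) = -6
k(b(15, -6 - 1*8)) - 4315 = -6 - 4315 = -4321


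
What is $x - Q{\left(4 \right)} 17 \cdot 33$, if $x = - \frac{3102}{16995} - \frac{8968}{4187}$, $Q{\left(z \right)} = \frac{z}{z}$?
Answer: $- \frac{1214699203}{2156305} \approx -563.32$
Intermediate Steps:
$Q{\left(z \right)} = 1$
$x = - \frac{5012098}{2156305}$ ($x = \left(-3102\right) \frac{1}{16995} - \frac{8968}{4187} = - \frac{94}{515} - \frac{8968}{4187} = - \frac{5012098}{2156305} \approx -2.3244$)
$x - Q{\left(4 \right)} 17 \cdot 33 = - \frac{5012098}{2156305} - 1 \cdot 17 \cdot 33 = - \frac{5012098}{2156305} - 17 \cdot 33 = - \frac{5012098}{2156305} - 561 = - \frac{1214699203}{2156305}$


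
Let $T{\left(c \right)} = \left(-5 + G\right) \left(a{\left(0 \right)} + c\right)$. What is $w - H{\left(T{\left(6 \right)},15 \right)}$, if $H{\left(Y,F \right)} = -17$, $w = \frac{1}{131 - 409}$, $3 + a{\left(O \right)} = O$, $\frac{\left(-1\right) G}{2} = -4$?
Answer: $\frac{4725}{278} \approx 16.996$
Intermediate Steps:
$G = 8$ ($G = \left(-2\right) \left(-4\right) = 8$)
$a{\left(O \right)} = -3 + O$
$w = - \frac{1}{278}$ ($w = \frac{1}{-278} = - \frac{1}{278} \approx -0.0035971$)
$T{\left(c \right)} = -9 + 3 c$ ($T{\left(c \right)} = \left(-5 + 8\right) \left(\left(-3 + 0\right) + c\right) = 3 \left(-3 + c\right) = -9 + 3 c$)
$w - H{\left(T{\left(6 \right)},15 \right)} = - \frac{1}{278} - -17 = - \frac{1}{278} + 17 = \frac{4725}{278}$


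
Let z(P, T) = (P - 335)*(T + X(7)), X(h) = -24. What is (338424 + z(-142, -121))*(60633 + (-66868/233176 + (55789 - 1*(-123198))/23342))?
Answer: 8407876190137928868/340174637 ≈ 2.4716e+10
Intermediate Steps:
z(P, T) = (-335 + P)*(-24 + T) (z(P, T) = (P - 335)*(T - 24) = (-335 + P)*(-24 + T))
(338424 + z(-142, -121))*(60633 + (-66868/233176 + (55789 - 1*(-123198))/23342)) = (338424 + (8040 - 335*(-121) - 24*(-142) - 142*(-121)))*(60633 + (-66868/233176 + (55789 - 1*(-123198))/23342)) = (338424 + (8040 + 40535 + 3408 + 17182))*(60633 + (-66868*1/233176 + (55789 + 123198)*(1/23342))) = (338424 + 69165)*(60633 + (-16717/58294 + 178987*(1/23342))) = 407589*(60633 + (-16717/58294 + 178987/23342)) = 407589*(60633 + 2510914991/340174637) = 407589*(20628319680212/340174637) = 8407876190137928868/340174637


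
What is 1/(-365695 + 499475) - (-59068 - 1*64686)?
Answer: 16555810121/133780 ≈ 1.2375e+5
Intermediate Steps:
1/(-365695 + 499475) - (-59068 - 1*64686) = 1/133780 - (-59068 - 64686) = 1/133780 - 1*(-123754) = 1/133780 + 123754 = 16555810121/133780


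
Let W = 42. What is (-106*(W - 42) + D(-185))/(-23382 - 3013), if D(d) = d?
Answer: 37/5279 ≈ 0.0070089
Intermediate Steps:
(-106*(W - 42) + D(-185))/(-23382 - 3013) = (-106*(42 - 42) - 185)/(-23382 - 3013) = (-106*0 - 185)/(-26395) = (0 - 185)*(-1/26395) = -185*(-1/26395) = 37/5279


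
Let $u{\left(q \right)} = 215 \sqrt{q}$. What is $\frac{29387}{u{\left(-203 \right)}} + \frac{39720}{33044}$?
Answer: $\frac{9930}{8261} - \frac{29387 i \sqrt{203}}{43645} \approx 1.202 - 9.5933 i$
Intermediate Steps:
$\frac{29387}{u{\left(-203 \right)}} + \frac{39720}{33044} = \frac{29387}{215 \sqrt{-203}} + \frac{39720}{33044} = \frac{29387}{215 i \sqrt{203}} + 39720 \cdot \frac{1}{33044} = \frac{29387}{215 i \sqrt{203}} + \frac{9930}{8261} = 29387 \left(- \frac{i \sqrt{203}}{43645}\right) + \frac{9930}{8261} = - \frac{29387 i \sqrt{203}}{43645} + \frac{9930}{8261} = \frac{9930}{8261} - \frac{29387 i \sqrt{203}}{43645}$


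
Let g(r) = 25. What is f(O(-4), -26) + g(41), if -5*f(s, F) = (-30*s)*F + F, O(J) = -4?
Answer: 3271/5 ≈ 654.20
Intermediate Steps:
f(s, F) = -F/5 + 6*F*s (f(s, F) = -((-30*s)*F + F)/5 = -(-30*F*s + F)/5 = -(F - 30*F*s)/5 = -F/5 + 6*F*s)
f(O(-4), -26) + g(41) = (1/5)*(-26)*(-1 + 30*(-4)) + 25 = (1/5)*(-26)*(-1 - 120) + 25 = (1/5)*(-26)*(-121) + 25 = 3146/5 + 25 = 3271/5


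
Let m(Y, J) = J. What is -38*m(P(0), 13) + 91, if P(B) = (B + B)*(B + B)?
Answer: -403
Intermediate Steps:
P(B) = 4*B² (P(B) = (2*B)*(2*B) = 4*B²)
-38*m(P(0), 13) + 91 = -38*13 + 91 = -494 + 91 = -403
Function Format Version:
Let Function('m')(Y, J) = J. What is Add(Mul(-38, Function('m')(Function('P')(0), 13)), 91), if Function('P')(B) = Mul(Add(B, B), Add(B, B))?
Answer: -403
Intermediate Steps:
Function('P')(B) = Mul(4, Pow(B, 2)) (Function('P')(B) = Mul(Mul(2, B), Mul(2, B)) = Mul(4, Pow(B, 2)))
Add(Mul(-38, Function('m')(Function('P')(0), 13)), 91) = Add(Mul(-38, 13), 91) = Add(-494, 91) = -403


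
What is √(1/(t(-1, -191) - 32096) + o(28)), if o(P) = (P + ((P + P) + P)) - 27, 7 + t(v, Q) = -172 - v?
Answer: √9837434354/10758 ≈ 9.2195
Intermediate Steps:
t(v, Q) = -179 - v (t(v, Q) = -7 + (-172 - v) = -179 - v)
o(P) = -27 + 4*P (o(P) = (P + (2*P + P)) - 27 = (P + 3*P) - 27 = 4*P - 27 = -27 + 4*P)
√(1/(t(-1, -191) - 32096) + o(28)) = √(1/((-179 - 1*(-1)) - 32096) + (-27 + 4*28)) = √(1/((-179 + 1) - 32096) + (-27 + 112)) = √(1/(-178 - 32096) + 85) = √(1/(-32274) + 85) = √(-1/32274 + 85) = √(2743289/32274) = √9837434354/10758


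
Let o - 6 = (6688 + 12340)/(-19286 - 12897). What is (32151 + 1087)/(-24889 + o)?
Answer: -1069698554/800828617 ≈ -1.3357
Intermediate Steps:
o = 174070/32183 (o = 6 + (6688 + 12340)/(-19286 - 12897) = 6 + 19028/(-32183) = 6 + 19028*(-1/32183) = 6 - 19028/32183 = 174070/32183 ≈ 5.4088)
(32151 + 1087)/(-24889 + o) = (32151 + 1087)/(-24889 + 174070/32183) = 33238/(-800828617/32183) = 33238*(-32183/800828617) = -1069698554/800828617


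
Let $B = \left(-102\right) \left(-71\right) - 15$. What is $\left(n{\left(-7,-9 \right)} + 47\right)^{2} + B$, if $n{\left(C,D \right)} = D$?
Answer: $8671$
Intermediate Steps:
$B = 7227$ ($B = 7242 - 15 = 7227$)
$\left(n{\left(-7,-9 \right)} + 47\right)^{2} + B = \left(-9 + 47\right)^{2} + 7227 = 38^{2} + 7227 = 1444 + 7227 = 8671$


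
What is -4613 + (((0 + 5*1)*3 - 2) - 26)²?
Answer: -4444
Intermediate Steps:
-4613 + (((0 + 5*1)*3 - 2) - 26)² = -4613 + (((0 + 5)*3 - 2) - 26)² = -4613 + ((5*3 - 2) - 26)² = -4613 + ((15 - 2) - 26)² = -4613 + (13 - 26)² = -4613 + (-13)² = -4613 + 169 = -4444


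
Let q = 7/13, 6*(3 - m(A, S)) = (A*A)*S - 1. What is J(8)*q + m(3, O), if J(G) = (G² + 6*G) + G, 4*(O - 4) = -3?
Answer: 19627/312 ≈ 62.907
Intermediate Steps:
O = 13/4 (O = 4 + (¼)*(-3) = 4 - ¾ = 13/4 ≈ 3.2500)
m(A, S) = 19/6 - S*A²/6 (m(A, S) = 3 - ((A*A)*S - 1)/6 = 3 - (A²*S - 1)/6 = 3 - (S*A² - 1)/6 = 3 - (-1 + S*A²)/6 = 3 + (⅙ - S*A²/6) = 19/6 - S*A²/6)
q = 7/13 (q = 7*(1/13) = 7/13 ≈ 0.53846)
J(G) = G² + 7*G
J(8)*q + m(3, O) = (8*(7 + 8))*(7/13) + (19/6 - ⅙*13/4*3²) = (8*15)*(7/13) + (19/6 - ⅙*13/4*9) = 120*(7/13) + (19/6 - 39/8) = 840/13 - 41/24 = 19627/312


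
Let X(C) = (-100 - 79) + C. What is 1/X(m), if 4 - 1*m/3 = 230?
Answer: -1/857 ≈ -0.0011669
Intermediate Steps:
m = -678 (m = 12 - 3*230 = 12 - 690 = -678)
X(C) = -179 + C
1/X(m) = 1/(-179 - 678) = 1/(-857) = -1/857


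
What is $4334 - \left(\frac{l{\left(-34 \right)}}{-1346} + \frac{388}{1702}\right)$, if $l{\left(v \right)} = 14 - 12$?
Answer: $\frac{2482051771}{572723} \approx 4333.8$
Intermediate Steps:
$l{\left(v \right)} = 2$
$4334 - \left(\frac{l{\left(-34 \right)}}{-1346} + \frac{388}{1702}\right) = 4334 - \left(\frac{2}{-1346} + \frac{388}{1702}\right) = 4334 - \left(2 \left(- \frac{1}{1346}\right) + 388 \cdot \frac{1}{1702}\right) = 4334 - \left(- \frac{1}{673} + \frac{194}{851}\right) = 4334 - \frac{129711}{572723} = \frac{2482051771}{572723}$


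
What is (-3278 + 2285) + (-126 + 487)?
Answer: -632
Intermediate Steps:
(-3278 + 2285) + (-126 + 487) = -993 + 361 = -632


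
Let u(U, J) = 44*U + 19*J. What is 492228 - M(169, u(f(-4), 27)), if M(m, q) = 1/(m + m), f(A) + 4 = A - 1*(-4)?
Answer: 166373063/338 ≈ 4.9223e+5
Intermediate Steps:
f(A) = A (f(A) = -4 + (A - 1*(-4)) = -4 + (A + 4) = -4 + (4 + A) = A)
u(U, J) = 19*J + 44*U
M(m, q) = 1/(2*m)
492228 - M(169, u(f(-4), 27)) = 492228 - 1/(2*169) = 492228 - 1*1/338 = 492228 - 1/338 = 166373063/338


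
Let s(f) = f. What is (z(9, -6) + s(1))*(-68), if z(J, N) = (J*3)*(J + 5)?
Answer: -25772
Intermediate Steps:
z(J, N) = 3*J*(5 + J) (z(J, N) = (3*J)*(5 + J) = 3*J*(5 + J))
(z(9, -6) + s(1))*(-68) = (3*9*(5 + 9) + 1)*(-68) = (3*9*14 + 1)*(-68) = (378 + 1)*(-68) = 379*(-68) = -25772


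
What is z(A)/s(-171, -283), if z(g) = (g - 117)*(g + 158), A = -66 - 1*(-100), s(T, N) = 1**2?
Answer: -15936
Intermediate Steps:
s(T, N) = 1
A = 34 (A = -66 + 100 = 34)
z(g) = (-117 + g)*(158 + g)
z(A)/s(-171, -283) = (-18486 + 34**2 + 41*34)/1 = (-18486 + 1156 + 1394)*1 = -15936*1 = -15936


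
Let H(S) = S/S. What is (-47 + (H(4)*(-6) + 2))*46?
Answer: -2346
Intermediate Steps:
H(S) = 1
(-47 + (H(4)*(-6) + 2))*46 = (-47 + (1*(-6) + 2))*46 = (-47 + (-6 + 2))*46 = (-47 - 4)*46 = -51*46 = -2346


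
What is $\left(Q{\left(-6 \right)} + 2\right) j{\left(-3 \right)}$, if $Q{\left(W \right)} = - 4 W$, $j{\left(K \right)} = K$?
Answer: $-78$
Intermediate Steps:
$\left(Q{\left(-6 \right)} + 2\right) j{\left(-3 \right)} = \left(\left(-4\right) \left(-6\right) + 2\right) \left(-3\right) = \left(24 + 2\right) \left(-3\right) = 26 \left(-3\right) = -78$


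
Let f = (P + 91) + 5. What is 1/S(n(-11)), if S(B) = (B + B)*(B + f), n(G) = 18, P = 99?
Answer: 1/7668 ≈ 0.00013041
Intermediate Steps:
f = 195 (f = (99 + 91) + 5 = 190 + 5 = 195)
S(B) = 2*B*(195 + B) (S(B) = (B + B)*(B + 195) = (2*B)*(195 + B) = 2*B*(195 + B))
1/S(n(-11)) = 1/(2*18*(195 + 18)) = 1/(2*18*213) = 1/7668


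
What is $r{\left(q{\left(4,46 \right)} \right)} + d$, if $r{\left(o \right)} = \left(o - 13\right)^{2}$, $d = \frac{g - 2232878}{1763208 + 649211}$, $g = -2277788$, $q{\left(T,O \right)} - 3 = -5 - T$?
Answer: $\frac{866372593}{2412419} \approx 359.13$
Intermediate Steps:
$q{\left(T,O \right)} = -2 - T$ ($q{\left(T,O \right)} = 3 - \left(5 + T\right) = -2 - T$)
$d = - \frac{4510666}{2412419}$ ($d = \frac{-2277788 - 2232878}{1763208 + 649211} = - \frac{4510666}{2412419} \approx -1.8698$)
$r{\left(o \right)} = \left(-13 + o\right)^{2}$
$r{\left(q{\left(4,46 \right)} \right)} + d = \left(-13 - 6\right)^{2} - \frac{4510666}{2412419} = \left(-19\right)^{2} - \frac{4510666}{2412419} = 361 - \frac{4510666}{2412419} = \frac{866372593}{2412419}$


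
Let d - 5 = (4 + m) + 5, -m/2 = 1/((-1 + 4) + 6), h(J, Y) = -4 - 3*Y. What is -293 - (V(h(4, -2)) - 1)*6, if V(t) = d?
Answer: -1109/3 ≈ -369.67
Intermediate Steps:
m = -2/9 (m = -2/((-1 + 4) + 6) = -2/(3 + 6) = -2/9 ≈ -0.22222)
d = 124/9 (d = 5 + ((4 - 2/9) + 5) = 5 + (34/9 + 5) = 5 + 79/9 = 124/9 ≈ 13.778)
V(t) = 124/9
-293 - (V(h(4, -2)) - 1)*6 = -293 - (124/9 - 1)*6 = -293 - 115*6/9 = -293 - 1*230/3 = -293 - 230/3 = -1109/3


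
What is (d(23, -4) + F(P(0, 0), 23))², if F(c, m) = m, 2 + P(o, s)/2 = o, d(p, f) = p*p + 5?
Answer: 310249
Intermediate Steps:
d(p, f) = 5 + p² (d(p, f) = p² + 5 = 5 + p²)
P(o, s) = -4 + 2*o
(d(23, -4) + F(P(0, 0), 23))² = ((5 + 23²) + 23)² = ((5 + 529) + 23)² = (534 + 23)² = 557² = 310249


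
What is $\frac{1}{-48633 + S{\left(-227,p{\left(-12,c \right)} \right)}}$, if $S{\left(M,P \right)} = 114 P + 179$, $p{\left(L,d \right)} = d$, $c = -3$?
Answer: $- \frac{1}{48796} \approx -2.0493 \cdot 10^{-5}$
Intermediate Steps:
$S{\left(M,P \right)} = 179 + 114 P$
$\frac{1}{-48633 + S{\left(-227,p{\left(-12,c \right)} \right)}} = \frac{1}{-48633 + \left(179 + 114 \left(-3\right)\right)} = \frac{1}{-48633 + \left(179 - 342\right)} = \frac{1}{-48633 - 163} = \frac{1}{-48796} = - \frac{1}{48796}$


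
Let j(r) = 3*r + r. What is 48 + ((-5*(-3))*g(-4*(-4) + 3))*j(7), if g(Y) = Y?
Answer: 8028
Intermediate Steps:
j(r) = 4*r
48 + ((-5*(-3))*g(-4*(-4) + 3))*j(7) = 48 + ((-5*(-3))*(-4*(-4) + 3))*(4*7) = 48 + (15*(16 + 3))*28 = 48 + (15*19)*28 = 48 + 285*28 = 48 + 7980 = 8028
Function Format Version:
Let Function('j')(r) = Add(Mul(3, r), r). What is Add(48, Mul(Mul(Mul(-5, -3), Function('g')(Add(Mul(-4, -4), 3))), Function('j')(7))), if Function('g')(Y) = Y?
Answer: 8028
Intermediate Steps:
Function('j')(r) = Mul(4, r)
Add(48, Mul(Mul(Mul(-5, -3), Function('g')(Add(Mul(-4, -4), 3))), Function('j')(7))) = Add(48, Mul(Mul(Mul(-5, -3), Add(Mul(-4, -4), 3)), Mul(4, 7))) = Add(48, Mul(Mul(15, Add(16, 3)), 28)) = Add(48, Mul(Mul(15, 19), 28)) = Add(48, Mul(285, 28)) = Add(48, 7980) = 8028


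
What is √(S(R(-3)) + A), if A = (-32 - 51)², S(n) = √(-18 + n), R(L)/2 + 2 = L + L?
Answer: √(6889 + I*√34) ≈ 83.0 + 0.0351*I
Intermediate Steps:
R(L) = -4 + 4*L (R(L) = -4 + 2*(L + L) = -4 + 2*(2*L) = -4 + 4*L)
A = 6889 (A = (-83)² = 6889)
√(S(R(-3)) + A) = √(√(-18 + (-4 + 4*(-3))) + 6889) = √(√(-18 + (-4 - 12)) + 6889) = √(√(-18 - 16) + 6889) = √(√(-34) + 6889) = √(I*√34 + 6889) = √(6889 + I*√34)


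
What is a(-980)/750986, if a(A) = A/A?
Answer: 1/750986 ≈ 1.3316e-6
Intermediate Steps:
a(A) = 1
a(-980)/750986 = 1/750986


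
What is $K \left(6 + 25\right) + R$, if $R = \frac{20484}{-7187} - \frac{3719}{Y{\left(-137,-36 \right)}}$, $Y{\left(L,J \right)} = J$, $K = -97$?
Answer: $- \frac{752016095}{258732} \approx -2906.5$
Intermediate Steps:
$R = \frac{25991029}{258732}$ ($R = \frac{20484}{-7187} - \frac{3719}{-36} = 20484 \left(- \frac{1}{7187}\right) - - \frac{3719}{36} = - \frac{20484}{7187} + \frac{3719}{36} = \frac{25991029}{258732} \approx 100.46$)
$K \left(6 + 25\right) + R = - 97 \left(6 + 25\right) + \frac{25991029}{258732} = \left(-97\right) 31 + \frac{25991029}{258732} = -3007 + \frac{25991029}{258732} = - \frac{752016095}{258732}$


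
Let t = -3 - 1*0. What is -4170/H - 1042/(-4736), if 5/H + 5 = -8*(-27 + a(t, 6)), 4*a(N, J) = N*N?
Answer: -381157495/2368 ≈ -1.6096e+5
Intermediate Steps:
t = -3 (t = -3 + 0 = -3)
a(N, J) = N**2/4 (a(N, J) = (N*N)/4 = N**2/4)
H = 5/193 (H = 5/(-5 - 8*(-27 + (1/4)*(-3)**2)) = 5/(-5 - 8*(-27 + (1/4)*9)) = 5/(-5 - 8*(-27 + 9/4)) = 5/(-5 - 8*(-99/4)) = 5/(-5 + 198) = 5/193 ≈ 0.025907)
-4170/H - 1042/(-4736) = -4170/5/193 - 1042/(-4736) = -4170*193/5 - 1042*(-1/4736) = -160962 + 521/2368 = -381157495/2368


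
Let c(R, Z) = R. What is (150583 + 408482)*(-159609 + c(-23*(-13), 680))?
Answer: -89064645150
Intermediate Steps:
(150583 + 408482)*(-159609 + c(-23*(-13), 680)) = (150583 + 408482)*(-159609 - 23*(-13)) = 559065*(-159609 + 299) = 559065*(-159310) = -89064645150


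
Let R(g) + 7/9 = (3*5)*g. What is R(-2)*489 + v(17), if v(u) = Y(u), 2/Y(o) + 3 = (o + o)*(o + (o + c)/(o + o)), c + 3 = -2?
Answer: -26503631/1761 ≈ -15050.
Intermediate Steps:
c = -5 (c = -3 - 2 = -5)
R(g) = -7/9 + 15*g (R(g) = -7/9 + (3*5)*g = -7/9 + 15*g)
Y(o) = 2/(-3 + 2*o*(o + (-5 + o)/(2*o))) (Y(o) = 2/(-3 + (o + o)*(o + (o - 5)/(o + o))) = 2/(-3 + (2*o)*(o + (-5 + o)/((2*o)))) = 2/(-3 + (2*o)*(o + (-5 + o)*(1/(2*o)))) = 2/(-3 + (2*o)*(o + (-5 + o)/(2*o))) = 2/(-3 + 2*o*(o + (-5 + o)/(2*o))))
v(u) = 2/(-8 + u + 2*u²)
R(-2)*489 + v(17) = (-7/9 + 15*(-2))*489 + 2/(-8 + 17 + 2*17²) = (-7/9 - 30)*489 + 2/(-8 + 17 + 2*289) = -277/9*489 + 2/(-8 + 17 + 578) = -45151/3 + 2/587 = -26503631/1761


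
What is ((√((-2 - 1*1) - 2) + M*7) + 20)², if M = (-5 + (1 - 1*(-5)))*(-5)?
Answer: (15 - I*√5)² ≈ 220.0 - 67.082*I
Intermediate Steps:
M = -5 (M = (-5 + (1 + 5))*(-5) = (-5 + 6)*(-5) = 1*(-5) = -5)
((√((-2 - 1*1) - 2) + M*7) + 20)² = ((√((-2 - 1*1) - 2) - 5*7) + 20)² = ((√((-2 - 1) - 2) - 35) + 20)² = ((√(-3 - 2) - 35) + 20)² = ((√(-5) - 35) + 20)² = ((I*√5 - 35) + 20)² = ((-35 + I*√5) + 20)² = (-15 + I*√5)²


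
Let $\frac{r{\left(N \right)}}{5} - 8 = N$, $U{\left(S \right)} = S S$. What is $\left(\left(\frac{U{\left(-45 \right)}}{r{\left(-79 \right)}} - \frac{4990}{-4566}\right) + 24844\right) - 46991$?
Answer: $- \frac{3590621141}{162093} \approx -22152.0$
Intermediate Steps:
$U{\left(S \right)} = S^{2}$
$r{\left(N \right)} = 40 + 5 N$
$\left(\left(\frac{U{\left(-45 \right)}}{r{\left(-79 \right)}} - \frac{4990}{-4566}\right) + 24844\right) - 46991 = \left(\left(\frac{\left(-45\right)^{2}}{40 + 5 \left(-79\right)} - \frac{4990}{-4566}\right) + 24844\right) - 46991 = \left(\left(\frac{2025}{40 - 395} - - \frac{2495}{2283}\right) + 24844\right) - 46991 = \left(\left(\frac{2025}{-355} + \frac{2495}{2283}\right) + 24844\right) - 46991 = \left(\left(2025 \left(- \frac{1}{355}\right) + \frac{2495}{2283}\right) + 24844\right) - 46991 = \left(\left(- \frac{405}{71} + \frac{2495}{2283}\right) + 24844\right) - 46991 = \left(- \frac{747470}{162093} + 24844\right) - 46991 = \frac{4026291022}{162093} - 46991 = - \frac{3590621141}{162093}$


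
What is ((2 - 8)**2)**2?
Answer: 1296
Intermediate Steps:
((2 - 8)**2)**2 = ((-6)**2)**2 = 36**2 = 1296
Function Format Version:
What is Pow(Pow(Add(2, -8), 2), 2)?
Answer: 1296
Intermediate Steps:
Pow(Pow(Add(2, -8), 2), 2) = Pow(Pow(-6, 2), 2) = Pow(36, 2) = 1296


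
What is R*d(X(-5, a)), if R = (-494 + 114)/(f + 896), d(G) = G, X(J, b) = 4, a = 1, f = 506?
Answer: -760/701 ≈ -1.0842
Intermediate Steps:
R = -190/701 (R = (-494 + 114)/(506 + 896) = -380/1402 = -380*1/1402 = -190/701 ≈ -0.27104)
R*d(X(-5, a)) = -190/701*4 = -760/701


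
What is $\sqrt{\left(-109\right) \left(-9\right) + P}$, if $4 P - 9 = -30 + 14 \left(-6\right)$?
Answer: $\frac{\sqrt{3819}}{2} \approx 30.899$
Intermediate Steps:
$P = - \frac{105}{4}$ ($P = \frac{9}{4} + \frac{-30 + 14 \left(-6\right)}{4} = \frac{9}{4} + \frac{-30 - 84}{4} = \frac{9}{4} + \frac{1}{4} \left(-114\right) = \frac{9}{4} - \frac{57}{2} = - \frac{105}{4} \approx -26.25$)
$\sqrt{\left(-109\right) \left(-9\right) + P} = \sqrt{\left(-109\right) \left(-9\right) - \frac{105}{4}} = \sqrt{981 - \frac{105}{4}} = \sqrt{\frac{3819}{4}} = \frac{\sqrt{3819}}{2}$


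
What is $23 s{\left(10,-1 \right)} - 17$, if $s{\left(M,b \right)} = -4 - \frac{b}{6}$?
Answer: $- \frac{631}{6} \approx -105.17$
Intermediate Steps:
$s{\left(M,b \right)} = -4 - \frac{b}{6}$ ($s{\left(M,b \right)} = -4 - b \frac{1}{6} = -4 - \frac{b}{6}$)
$23 s{\left(10,-1 \right)} - 17 = 23 \left(-4 - - \frac{1}{6}\right) - 17 = 23 \left(-4 + \frac{1}{6}\right) - 17 = 23 \left(- \frac{23}{6}\right) - 17 = - \frac{529}{6} - 17 = - \frac{631}{6}$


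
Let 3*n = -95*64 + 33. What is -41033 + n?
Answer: -129146/3 ≈ -43049.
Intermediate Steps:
n = -6047/3 (n = (-95*64 + 33)/3 = (-6080 + 33)/3 = (1/3)*(-6047) = -6047/3 ≈ -2015.7)
-41033 + n = -41033 - 6047/3 = -129146/3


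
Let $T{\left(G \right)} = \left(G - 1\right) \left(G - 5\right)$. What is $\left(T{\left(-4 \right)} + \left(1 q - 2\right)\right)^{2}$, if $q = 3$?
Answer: $2116$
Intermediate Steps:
$T{\left(G \right)} = \left(-1 + G\right) \left(-5 + G\right)$
$\left(T{\left(-4 \right)} + \left(1 q - 2\right)\right)^{2} = \left(\left(5 + \left(-4\right)^{2} - -24\right) + \left(1 \cdot 3 - 2\right)\right)^{2} = \left(\left(5 + 16 + 24\right) + \left(3 - 2\right)\right)^{2} = \left(45 + 1\right)^{2} = 46^{2} = 2116$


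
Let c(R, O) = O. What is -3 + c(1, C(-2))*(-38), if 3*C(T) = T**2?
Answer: -161/3 ≈ -53.667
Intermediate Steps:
C(T) = T**2/3
-3 + c(1, C(-2))*(-38) = -3 + ((1/3)*(-2)**2)*(-38) = -3 + ((1/3)*4)*(-38) = -3 + (4/3)*(-38) = -3 - 152/3 = -161/3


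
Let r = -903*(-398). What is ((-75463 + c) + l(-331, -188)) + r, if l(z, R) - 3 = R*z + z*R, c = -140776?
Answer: 267614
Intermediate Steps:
r = 359394
l(z, R) = 3 + 2*R*z (l(z, R) = 3 + (R*z + z*R) = 3 + (R*z + R*z) = 3 + 2*R*z)
((-75463 + c) + l(-331, -188)) + r = ((-75463 - 140776) + (3 + 2*(-188)*(-331))) + 359394 = (-216239 + (3 + 124456)) + 359394 = (-216239 + 124459) + 359394 = -91780 + 359394 = 267614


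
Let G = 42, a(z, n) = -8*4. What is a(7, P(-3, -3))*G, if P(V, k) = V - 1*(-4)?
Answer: -1344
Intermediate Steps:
P(V, k) = 4 + V (P(V, k) = V + 4 = 4 + V)
a(z, n) = -32
a(7, P(-3, -3))*G = -32*42 = -1344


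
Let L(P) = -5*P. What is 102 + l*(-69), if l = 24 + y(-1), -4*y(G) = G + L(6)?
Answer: -8355/4 ≈ -2088.8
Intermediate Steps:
y(G) = 15/2 - G/4 (y(G) = -(G - 5*6)/4 = -(G - 30)/4 = -(-30 + G)/4 = 15/2 - G/4)
l = 127/4 (l = 24 + (15/2 - 1/4*(-1)) = 24 + (15/2 + 1/4) = 24 + 31/4 = 127/4 ≈ 31.750)
102 + l*(-69) = 102 + (127/4)*(-69) = 102 - 8763/4 = -8355/4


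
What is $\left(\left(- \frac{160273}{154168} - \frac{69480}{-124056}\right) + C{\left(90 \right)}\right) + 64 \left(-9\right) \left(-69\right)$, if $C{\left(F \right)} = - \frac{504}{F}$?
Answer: $\frac{52778209953793}{1328157320} \approx 39738.0$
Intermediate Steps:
$\left(\left(- \frac{160273}{154168} - \frac{69480}{-124056}\right) + C{\left(90 \right)}\right) + 64 \left(-9\right) \left(-69\right) = \left(\left(- \frac{160273}{154168} - \frac{69480}{-124056}\right) - \frac{504}{90}\right) + 64 \left(-9\right) \left(-69\right) = \left(\left(\left(-160273\right) \frac{1}{154168} - - \frac{965}{1723}\right) - \frac{28}{5}\right) - -39744 = \left(\left(- \frac{160273}{154168} + \frac{965}{1723}\right) - \frac{28}{5}\right) + 39744 = \left(- \frac{127378259}{265631464} - \frac{28}{5}\right) + 39744 = - \frac{8074572287}{1328157320} + 39744 = \frac{52778209953793}{1328157320}$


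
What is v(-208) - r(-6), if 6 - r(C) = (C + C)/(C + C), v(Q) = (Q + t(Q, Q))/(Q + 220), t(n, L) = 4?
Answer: -22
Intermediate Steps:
v(Q) = (4 + Q)/(220 + Q) (v(Q) = (Q + 4)/(Q + 220) = (4 + Q)/(220 + Q))
r(C) = 5 (r(C) = 6 - (C + C)/(C + C) = 6 - 2*C/(2*C) = 6 - 2*C*1/(2*C) = 6 - 1*1 = 6 - 1 = 5)
v(-208) - r(-6) = (4 - 208)/(220 - 208) - 1*5 = -204/12 - 5 = (1/12)*(-204) - 5 = -17 - 5 = -22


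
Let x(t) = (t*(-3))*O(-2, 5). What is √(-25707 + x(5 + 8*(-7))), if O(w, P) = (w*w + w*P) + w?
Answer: I*√26931 ≈ 164.11*I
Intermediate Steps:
O(w, P) = w + w² + P*w (O(w, P) = (w² + P*w) + w = w + w² + P*w)
x(t) = 24*t (x(t) = (t*(-3))*(-2*(1 + 5 - 2)) = (-3*t)*(-2*4) = -3*t*(-8) = 24*t)
√(-25707 + x(5 + 8*(-7))) = √(-25707 + 24*(5 + 8*(-7))) = √(-25707 + 24*(5 - 56)) = √(-25707 + 24*(-51)) = √(-25707 - 1224) = √(-26931) = I*√26931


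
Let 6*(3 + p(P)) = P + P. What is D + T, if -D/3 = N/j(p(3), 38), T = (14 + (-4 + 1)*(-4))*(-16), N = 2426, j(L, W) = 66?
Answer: -5789/11 ≈ -526.27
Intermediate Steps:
p(P) = -3 + P/3 (p(P) = -3 + (P + P)/6 = -3 + (2*P)/6 = -3 + P/3)
T = -416 (T = (14 - 3*(-4))*(-16) = (14 + 12)*(-16) = 26*(-16) = -416)
D = -1213/11 (D = -7278/66 = -3*1213/33 = -1213/11 ≈ -110.27)
D + T = -1213/11 - 416 = -5789/11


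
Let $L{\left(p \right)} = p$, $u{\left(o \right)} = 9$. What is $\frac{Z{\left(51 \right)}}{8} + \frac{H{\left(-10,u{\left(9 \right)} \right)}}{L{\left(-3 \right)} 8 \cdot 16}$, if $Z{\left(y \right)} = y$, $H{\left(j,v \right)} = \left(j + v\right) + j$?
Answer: $\frac{2459}{384} \approx 6.4036$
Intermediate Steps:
$H{\left(j,v \right)} = v + 2 j$
$\frac{Z{\left(51 \right)}}{8} + \frac{H{\left(-10,u{\left(9 \right)} \right)}}{L{\left(-3 \right)} 8 \cdot 16} = \frac{51}{8} + \frac{9 + 2 \left(-10\right)}{\left(-3\right) 8 \cdot 16} = 51 \cdot \frac{1}{8} + \frac{9 - 20}{\left(-24\right) 16} = \frac{51}{8} - \frac{11}{-384} = \frac{51}{8} - - \frac{11}{384} = \frac{51}{8} + \frac{11}{384} = \frac{2459}{384}$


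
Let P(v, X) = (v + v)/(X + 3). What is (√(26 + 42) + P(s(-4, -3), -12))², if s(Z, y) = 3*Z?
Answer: 676/9 + 32*√17/3 ≈ 119.09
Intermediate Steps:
P(v, X) = 2*v/(3 + X) (P(v, X) = (2*v)/(3 + X) = 2*v/(3 + X))
(√(26 + 42) + P(s(-4, -3), -12))² = (√(26 + 42) + 2*(3*(-4))/(3 - 12))² = (√68 + 2*(-12)/(-9))² = (2*√17 + 2*(-12)*(-⅑))² = (2*√17 + 8/3)² = (8/3 + 2*√17)²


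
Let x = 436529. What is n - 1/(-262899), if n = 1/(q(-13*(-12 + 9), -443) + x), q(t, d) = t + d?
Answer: 233008/38218942125 ≈ 6.0967e-6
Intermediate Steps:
q(t, d) = d + t
n = 1/436125 (n = 1/((-443 - 13*(-12 + 9)) + 436529) = 1/((-443 - 13*(-3)) + 436529) = 1/((-443 + 39) + 436529) = 1/(-404 + 436529) = 1/436125 ≈ 2.2929e-6)
n - 1/(-262899) = 1/436125 - 1/(-262899) = 1/436125 - 1*(-1/262899) = 1/436125 + 1/262899 = 233008/38218942125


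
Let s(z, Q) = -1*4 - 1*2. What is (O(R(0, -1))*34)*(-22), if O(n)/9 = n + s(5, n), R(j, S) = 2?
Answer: 26928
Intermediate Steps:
s(z, Q) = -6 (s(z, Q) = -4 - 2 = -6)
O(n) = -54 + 9*n (O(n) = 9*(n - 6) = 9*(-6 + n) = -54 + 9*n)
(O(R(0, -1))*34)*(-22) = ((-54 + 9*2)*34)*(-22) = ((-54 + 18)*34)*(-22) = -36*34*(-22) = -1224*(-22) = 26928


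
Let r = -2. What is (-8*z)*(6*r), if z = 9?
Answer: 864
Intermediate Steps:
(-8*z)*(6*r) = (-8*9)*(6*(-2)) = -72*(-12) = 864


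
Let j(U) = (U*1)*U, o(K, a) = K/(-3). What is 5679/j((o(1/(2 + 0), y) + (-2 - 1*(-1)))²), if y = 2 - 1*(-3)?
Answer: 7359984/2401 ≈ 3065.4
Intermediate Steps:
y = 5 (y = 2 + 3 = 5)
o(K, a) = -K/3 (o(K, a) = K*(-⅓) = -K/3)
j(U) = U² (j(U) = U*U = U²)
5679/j((o(1/(2 + 0), y) + (-2 - 1*(-1)))²) = 5679/(((-1/(3*(2 + 0)) + (-2 - 1*(-1)))²)²) = 5679/(((-⅓/2 + (-2 + 1))²)²) = 5679/(((-⅓*½ - 1)²)²) = 5679/(((-⅙ - 1)²)²) = 5679/(((-7/6)²)²) = 5679/((49/36)²) = 5679/(2401/1296) = 5679*(1296/2401) = 7359984/2401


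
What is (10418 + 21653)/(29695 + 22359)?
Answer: 32071/52054 ≈ 0.61611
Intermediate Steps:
(10418 + 21653)/(29695 + 22359) = 32071/52054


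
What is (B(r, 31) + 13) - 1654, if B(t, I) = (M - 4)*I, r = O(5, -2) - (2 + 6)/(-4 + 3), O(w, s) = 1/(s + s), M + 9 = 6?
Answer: -1858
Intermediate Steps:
M = -3 (M = -9 + 6 = -3)
O(w, s) = 1/(2*s)
r = 31/4 (r = (½)/(-2) - (2 + 6)/(-4 + 3) = (½)*(-½) - 8/(-1) = -¼ - 8*(-1) = -¼ - 1*(-8) = -¼ + 8 = 31/4 ≈ 7.7500)
B(t, I) = -7*I (B(t, I) = (-3 - 4)*I = -7*I)
(B(r, 31) + 13) - 1654 = (-7*31 + 13) - 1654 = (-217 + 13) - 1654 = -204 - 1654 = -1858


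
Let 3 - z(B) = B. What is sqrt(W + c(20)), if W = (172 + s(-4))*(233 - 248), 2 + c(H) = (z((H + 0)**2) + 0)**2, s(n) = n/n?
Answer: 2*sqrt(38753) ≈ 393.72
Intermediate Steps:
s(n) = 1
z(B) = 3 - B
c(H) = -2 + (3 - H**2)**2 (c(H) = -2 + ((3 - (H + 0)**2) + 0)**2 = -2 + ((3 - H**2) + 0)**2 = -2 + (3 - H**2)**2)
W = -2595 (W = (172 + 1)*(233 - 248) = 173*(-15) = -2595)
sqrt(W + c(20)) = sqrt(-2595 + (-2 + (-3 + 20**2)**2)) = sqrt(-2595 + (-2 + (-3 + 400)**2)) = sqrt(-2595 + (-2 + 397**2)) = sqrt(-2595 + (-2 + 157609)) = sqrt(-2595 + 157607) = sqrt(155012) = 2*sqrt(38753)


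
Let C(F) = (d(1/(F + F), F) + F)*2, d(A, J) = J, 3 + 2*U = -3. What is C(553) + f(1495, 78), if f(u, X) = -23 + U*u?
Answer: -2296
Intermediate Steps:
U = -3 (U = -3/2 + (½)*(-3) = -3/2 - 3/2 = -3)
f(u, X) = -23 - 3*u
C(F) = 4*F (C(F) = (F + F)*2 = (2*F)*2 = 4*F)
C(553) + f(1495, 78) = 4*553 + (-23 - 3*1495) = 2212 + (-23 - 4485) = 2212 - 4508 = -2296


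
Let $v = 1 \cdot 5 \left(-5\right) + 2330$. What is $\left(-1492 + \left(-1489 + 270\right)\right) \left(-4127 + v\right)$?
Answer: $4939442$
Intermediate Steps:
$v = 2305$ ($v = 5 \left(-5\right) + 2330 = -25 + 2330 = 2305$)
$\left(-1492 + \left(-1489 + 270\right)\right) \left(-4127 + v\right) = \left(-1492 + \left(-1489 + 270\right)\right) \left(-4127 + 2305\right) = \left(-1492 - 1219\right) \left(-1822\right) = \left(-2711\right) \left(-1822\right) = 4939442$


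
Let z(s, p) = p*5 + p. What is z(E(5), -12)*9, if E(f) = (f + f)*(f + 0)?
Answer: -648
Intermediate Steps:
E(f) = 2*f² (E(f) = (2*f)*f = 2*f²)
z(s, p) = 6*p (z(s, p) = 5*p + p = 6*p)
z(E(5), -12)*9 = (6*(-12))*9 = -72*9 = -648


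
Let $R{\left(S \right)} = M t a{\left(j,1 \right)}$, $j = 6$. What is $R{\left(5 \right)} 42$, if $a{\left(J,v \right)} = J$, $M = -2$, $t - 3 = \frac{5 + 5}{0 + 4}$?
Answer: $-2772$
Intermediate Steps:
$t = \frac{11}{2}$ ($t = 3 + \frac{5 + 5}{0 + 4} = 3 + \frac{10}{4} = 3 + 10 \cdot \frac{1}{4} = 3 + \frac{5}{2} = \frac{11}{2} \approx 5.5$)
$R{\left(S \right)} = -66$ ($R{\left(S \right)} = \left(-2\right) \frac{11}{2} \cdot 6 = \left(-11\right) 6 = -66$)
$R{\left(5 \right)} 42 = \left(-66\right) 42 = -2772$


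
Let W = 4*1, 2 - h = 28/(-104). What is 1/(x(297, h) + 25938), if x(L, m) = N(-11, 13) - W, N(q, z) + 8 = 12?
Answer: 1/25938 ≈ 3.8553e-5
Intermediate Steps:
h = 59/26 (h = 2 - 28/(-104) = 2 - 28*(-1)/104 = 2 - 1*(-7/26) = 2 + 7/26 = 59/26 ≈ 2.2692)
W = 4
N(q, z) = 4 (N(q, z) = -8 + 12 = 4)
x(L, m) = 0 (x(L, m) = 4 - 1*4 = 4 - 4 = 0)
1/(x(297, h) + 25938) = 1/(0 + 25938) = 1/25938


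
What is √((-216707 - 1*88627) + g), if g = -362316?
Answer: 5*I*√26706 ≈ 817.1*I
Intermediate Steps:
√((-216707 - 1*88627) + g) = √((-216707 - 1*88627) - 362316) = √((-216707 - 88627) - 362316) = √(-305334 - 362316) = √(-667650) = 5*I*√26706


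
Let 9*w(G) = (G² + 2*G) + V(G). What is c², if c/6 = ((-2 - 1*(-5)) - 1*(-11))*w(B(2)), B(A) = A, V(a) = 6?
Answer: 153664/9 ≈ 17074.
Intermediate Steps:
w(G) = ⅔ + G²/9 + 2*G/9 (w(G) = ((G² + 2*G) + 6)/9 = (6 + G² + 2*G)/9 = ⅔ + G²/9 + 2*G/9)
c = 392/3 (c = 6*(((-2 - 1*(-5)) - 1*(-11))*(⅔ + (⅑)*2² + (2/9)*2)) = 6*(((-2 + 5) + 11)*(⅔ + (⅑)*4 + 4/9)) = 6*((3 + 11)*(⅔ + 4/9 + 4/9)) = 6*(14*(14/9)) = 6*(196/9) = 392/3 ≈ 130.67)
c² = (392/3)² = 153664/9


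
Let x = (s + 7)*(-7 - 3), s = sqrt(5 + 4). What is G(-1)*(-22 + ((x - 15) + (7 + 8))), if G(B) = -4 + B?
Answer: 610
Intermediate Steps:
s = 3 (s = sqrt(9) = 3)
x = -100 (x = (3 + 7)*(-7 - 3) = 10*(-10) = -100)
G(-1)*(-22 + ((x - 15) + (7 + 8))) = (-4 - 1)*(-22 + ((-100 - 15) + (7 + 8))) = -5*(-22 + (-115 + 15)) = -5*(-22 - 100) = -5*(-122) = 610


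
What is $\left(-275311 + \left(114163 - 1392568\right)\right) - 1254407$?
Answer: $-2808123$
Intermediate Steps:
$\left(-275311 + \left(114163 - 1392568\right)\right) - 1254407 = \left(-275311 - 1278405\right) - 1254407 = -1553716 - 1254407 = -2808123$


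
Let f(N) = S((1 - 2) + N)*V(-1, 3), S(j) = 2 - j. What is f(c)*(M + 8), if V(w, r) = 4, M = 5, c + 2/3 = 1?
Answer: 416/3 ≈ 138.67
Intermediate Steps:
c = ⅓ (c = -⅔ + 1 = ⅓ ≈ 0.33333)
f(N) = 12 - 4*N (f(N) = (2 - ((1 - 2) + N))*4 = (2 - (-1 + N))*4 = (2 + (1 - N))*4 = (3 - N)*4 = 12 - 4*N)
f(c)*(M + 8) = (12 - 4*⅓)*(5 + 8) = (12 - 4/3)*13 = (32/3)*13 = 416/3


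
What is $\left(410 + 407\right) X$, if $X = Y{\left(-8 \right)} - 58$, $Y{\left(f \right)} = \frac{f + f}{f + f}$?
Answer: $-46569$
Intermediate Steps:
$Y{\left(f \right)} = 1$ ($Y{\left(f \right)} = \frac{2 f}{2 f} = 2 f \frac{1}{2 f} = 1$)
$X = -57$ ($X = 1 - 58 = -57$)
$\left(410 + 407\right) X = \left(410 + 407\right) \left(-57\right) = 817 \left(-57\right) = -46569$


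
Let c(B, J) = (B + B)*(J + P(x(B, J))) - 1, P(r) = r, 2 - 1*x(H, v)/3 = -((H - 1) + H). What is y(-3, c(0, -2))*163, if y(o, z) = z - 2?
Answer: -489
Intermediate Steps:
x(H, v) = 3 + 6*H (x(H, v) = 6 - (-3)*((H - 1) + H) = 6 - (-3)*((-1 + H) + H) = 6 - (-3)*(-1 + 2*H) = 6 - 3*(1 - 2*H) = 6 + (-3 + 6*H) = 3 + 6*H)
c(B, J) = -1 + 2*B*(3 + J + 6*B) (c(B, J) = (B + B)*(J + (3 + 6*B)) - 1 = (2*B)*(3 + J + 6*B) - 1 = 2*B*(3 + J + 6*B) - 1 = -1 + 2*B*(3 + J + 6*B))
y(o, z) = -2 + z
y(-3, c(0, -2))*163 = (-2 + (-1 + 2*0*(-2) + 6*0*(1 + 2*0)))*163 = (-2 + (-1 + 0 + 6*0*(1 + 0)))*163 = (-2 + (-1 + 0 + 6*0*1))*163 = (-2 + (-1 + 0 + 0))*163 = (-2 - 1)*163 = -3*163 = -489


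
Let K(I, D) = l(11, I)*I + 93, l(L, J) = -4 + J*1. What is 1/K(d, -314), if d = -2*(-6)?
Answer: 1/189 ≈ 0.0052910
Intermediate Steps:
d = 12
l(L, J) = -4 + J
K(I, D) = 93 + I*(-4 + I) (K(I, D) = (-4 + I)*I + 93 = I*(-4 + I) + 93 = 93 + I*(-4 + I))
1/K(d, -314) = 1/(93 + 12*(-4 + 12)) = 1/(93 + 12*8) = 1/(93 + 96) = 1/189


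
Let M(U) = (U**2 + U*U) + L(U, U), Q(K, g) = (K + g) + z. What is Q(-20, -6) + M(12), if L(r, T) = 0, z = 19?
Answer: 281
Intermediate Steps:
Q(K, g) = 19 + K + g (Q(K, g) = (K + g) + 19 = 19 + K + g)
M(U) = 2*U**2 (M(U) = (U**2 + U*U) + 0 = (U**2 + U**2) + 0 = 2*U**2 + 0 = 2*U**2)
Q(-20, -6) + M(12) = (19 - 20 - 6) + 2*12**2 = -7 + 2*144 = -7 + 288 = 281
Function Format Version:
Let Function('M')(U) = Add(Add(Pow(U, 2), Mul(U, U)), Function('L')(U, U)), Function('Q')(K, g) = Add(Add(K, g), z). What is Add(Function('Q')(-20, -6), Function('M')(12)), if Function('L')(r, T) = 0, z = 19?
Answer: 281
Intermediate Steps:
Function('Q')(K, g) = Add(19, K, g) (Function('Q')(K, g) = Add(Add(K, g), 19) = Add(19, K, g))
Function('M')(U) = Mul(2, Pow(U, 2)) (Function('M')(U) = Add(Add(Pow(U, 2), Mul(U, U)), 0) = Add(Add(Pow(U, 2), Pow(U, 2)), 0) = Add(Mul(2, Pow(U, 2)), 0) = Mul(2, Pow(U, 2)))
Add(Function('Q')(-20, -6), Function('M')(12)) = Add(Add(19, -20, -6), Mul(2, Pow(12, 2))) = Add(-7, Mul(2, 144)) = Add(-7, 288) = 281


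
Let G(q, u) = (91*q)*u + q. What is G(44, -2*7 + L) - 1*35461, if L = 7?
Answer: -63445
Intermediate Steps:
G(q, u) = q + 91*q*u (G(q, u) = 91*q*u + q = q + 91*q*u)
G(44, -2*7 + L) - 1*35461 = 44*(1 + 91*(-2*7 + 7)) - 1*35461 = 44*(1 + 91*(-14 + 7)) - 35461 = 44*(1 + 91*(-7)) - 35461 = 44*(1 - 637) - 35461 = 44*(-636) - 35461 = -27984 - 35461 = -63445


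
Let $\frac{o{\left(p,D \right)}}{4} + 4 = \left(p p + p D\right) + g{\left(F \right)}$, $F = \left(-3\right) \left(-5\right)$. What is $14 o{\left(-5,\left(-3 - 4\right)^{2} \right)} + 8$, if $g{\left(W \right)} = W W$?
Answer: $64$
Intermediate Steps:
$F = 15$
$g{\left(W \right)} = W^{2}$
$o{\left(p,D \right)} = 884 + 4 p^{2} + 4 D p$ ($o{\left(p,D \right)} = -16 + 4 \left(\left(p p + p D\right) + 15^{2}\right) = -16 + 4 \left(\left(p^{2} + D p\right) + 225\right) = -16 + 4 \left(225 + p^{2} + D p\right) = -16 + \left(900 + 4 p^{2} + 4 D p\right) = 884 + 4 p^{2} + 4 D p$)
$14 o{\left(-5,\left(-3 - 4\right)^{2} \right)} + 8 = 14 \left(884 + 4 \left(-5\right)^{2} + 4 \left(-3 - 4\right)^{2} \left(-5\right)\right) + 8 = 14 \left(884 + 4 \cdot 25 + 4 \left(-7\right)^{2} \left(-5\right)\right) + 8 = 14 \left(884 + 100 + 4 \cdot 49 \left(-5\right)\right) + 8 = 14 \left(884 + 100 - 980\right) + 8 = 14 \cdot 4 + 8 = 56 + 8 = 64$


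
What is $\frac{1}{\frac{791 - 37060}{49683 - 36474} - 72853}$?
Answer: $- \frac{13209}{962351546} \approx -1.3726 \cdot 10^{-5}$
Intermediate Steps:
$\frac{1}{\frac{791 - 37060}{49683 - 36474} - 72853} = \frac{1}{- \frac{36269}{13209} - 72853} = \frac{1}{- \frac{962351546}{13209}} = - \frac{13209}{962351546}$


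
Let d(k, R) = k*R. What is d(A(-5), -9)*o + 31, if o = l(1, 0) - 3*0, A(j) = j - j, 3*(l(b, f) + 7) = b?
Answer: 31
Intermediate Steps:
l(b, f) = -7 + b/3
A(j) = 0
d(k, R) = R*k
o = -20/3 (o = (-7 + (1/3)*1) - 3*0 = (-7 + 1/3) + 0 = -20/3 + 0 = -20/3 ≈ -6.6667)
d(A(-5), -9)*o + 31 = -9*0*(-20/3) + 31 = 0*(-20/3) + 31 = 0 + 31 = 31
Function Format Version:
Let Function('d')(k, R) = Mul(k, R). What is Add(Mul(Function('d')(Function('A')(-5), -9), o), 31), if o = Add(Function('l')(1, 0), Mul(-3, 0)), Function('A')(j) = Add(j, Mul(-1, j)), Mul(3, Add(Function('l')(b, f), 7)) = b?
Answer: 31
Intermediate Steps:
Function('l')(b, f) = Add(-7, Mul(Rational(1, 3), b))
Function('A')(j) = 0
Function('d')(k, R) = Mul(R, k)
o = Rational(-20, 3) (o = Add(Add(-7, Mul(Rational(1, 3), 1)), Mul(-3, 0)) = Add(Add(-7, Rational(1, 3)), 0) = Add(Rational(-20, 3), 0) = Rational(-20, 3) ≈ -6.6667)
Add(Mul(Function('d')(Function('A')(-5), -9), o), 31) = Add(Mul(Mul(-9, 0), Rational(-20, 3)), 31) = Add(Mul(0, Rational(-20, 3)), 31) = Add(0, 31) = 31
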